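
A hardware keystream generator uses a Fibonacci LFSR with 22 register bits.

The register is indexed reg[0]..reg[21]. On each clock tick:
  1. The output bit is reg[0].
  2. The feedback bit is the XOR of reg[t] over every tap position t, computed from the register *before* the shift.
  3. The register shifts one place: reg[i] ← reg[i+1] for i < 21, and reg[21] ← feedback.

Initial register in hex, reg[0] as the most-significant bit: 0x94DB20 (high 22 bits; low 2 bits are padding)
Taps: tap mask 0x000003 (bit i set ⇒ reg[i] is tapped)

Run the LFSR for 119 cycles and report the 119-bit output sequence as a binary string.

k : reg_k → out_k, fb_k
0: 1001010011011011001000 → 1, fb=1
1: 0010100110110110010001 → 0, fb=0
2: 0101001101101100100010 → 0, fb=1
3: 1010011011011001000101 → 1, fb=1
4: 0100110110110010001011 → 0, fb=1
5: 1001101101100100010111 → 1, fb=1
6: 0011011011001000101111 → 0, fb=0
7: 0110110110010001011110 → 0, fb=1
8: 1101101100100010111101 → 1, fb=0
9: 1011011001000101111010 → 1, fb=1
10: 0110110010001011110101 → 0, fb=1
11: 1101100100010111101011 → 1, fb=0
12: 1011001000101111010110 → 1, fb=1
13: 0110010001011110101101 → 0, fb=1
14: 1100100010111101011011 → 1, fb=0
15: 1001000101111010110110 → 1, fb=1
16: 0010001011110101101101 → 0, fb=0
17: 0100010111101011011010 → 0, fb=1
18: 1000101111010110110101 → 1, fb=1
19: 0001011110101101101011 → 0, fb=0
20: 0010111101011011010110 → 0, fb=0
21: 0101111010110110101100 → 0, fb=1
22: 1011110101101101011001 → 1, fb=1
23: 0111101011011010110011 → 0, fb=1
24: 1111010110110101100111 → 1, fb=0
25: 1110101101101011001110 → 1, fb=0
26: 1101011011010110011100 → 1, fb=0
27: 1010110110101100111000 → 1, fb=1
28: 0101101101011001110001 → 0, fb=1
29: 1011011010110011100011 → 1, fb=1
30: 0110110101100111000111 → 0, fb=1
31: 1101101011001110001111 → 1, fb=0
32: 1011010110011100011110 → 1, fb=1
33: 0110101100111000111101 → 0, fb=1
34: 1101011001110001111011 → 1, fb=0
35: 1010110011100011110110 → 1, fb=1
36: 0101100111000111101101 → 0, fb=1
37: 1011001110001111011011 → 1, fb=1
38: 0110011100011110110111 → 0, fb=1
39: 1100111000111101101111 → 1, fb=0
40: 1001110001111011011110 → 1, fb=1
41: 0011100011110110111101 → 0, fb=0
42: 0111000111101101111010 → 0, fb=1
43: 1110001111011011110101 → 1, fb=0
44: 1100011110110111101010 → 1, fb=0
45: 1000111101101111010100 → 1, fb=1
46: 0001111011011110101001 → 0, fb=0
47: 0011110110111101010010 → 0, fb=0
48: 0111101101111010100100 → 0, fb=1
49: 1111011011110101001001 → 1, fb=0
50: 1110110111101010010010 → 1, fb=0
51: 1101101111010100100100 → 1, fb=0
52: 1011011110101001001000 → 1, fb=1
53: 0110111101010010010001 → 0, fb=1
54: 1101111010100100100011 → 1, fb=0
55: 1011110101001001000110 → 1, fb=1
56: 0111101010010010001101 → 0, fb=1
57: 1111010100100100011011 → 1, fb=0
58: 1110101001001000110110 → 1, fb=0
59: 1101010010010001101100 → 1, fb=0
60: 1010100100100011011000 → 1, fb=1
61: 0101001001000110110001 → 0, fb=1
62: 1010010010001101100011 → 1, fb=1
63: 0100100100011011000111 → 0, fb=1
64: 1001001000110110001111 → 1, fb=1
65: 0010010001101100011111 → 0, fb=0
66: 0100100011011000111110 → 0, fb=1
67: 1001000110110001111101 → 1, fb=1
68: 0010001101100011111011 → 0, fb=0
69: 0100011011000111110110 → 0, fb=1
70: 1000110110001111101101 → 1, fb=1
71: 0001101100011111011011 → 0, fb=0
72: 0011011000111110110110 → 0, fb=0
73: 0110110001111101101100 → 0, fb=1
74: 1101100011111011011001 → 1, fb=0
75: 1011000111110110110010 → 1, fb=1
76: 0110001111101101100101 → 0, fb=1
77: 1100011111011011001011 → 1, fb=0
78: 1000111110110110010110 → 1, fb=1
79: 0001111101101100101101 → 0, fb=0
80: 0011111011011001011010 → 0, fb=0
81: 0111110110110010110100 → 0, fb=1
82: 1111101101100101101001 → 1, fb=0
83: 1111011011001011010010 → 1, fb=0
84: 1110110110010110100100 → 1, fb=0
85: 1101101100101101001000 → 1, fb=0
86: 1011011001011010010000 → 1, fb=1
87: 0110110010110100100001 → 0, fb=1
88: 1101100101101001000011 → 1, fb=0
89: 1011001011010010000110 → 1, fb=1
90: 0110010110100100001101 → 0, fb=1
91: 1100101101001000011011 → 1, fb=0
92: 1001011010010000110110 → 1, fb=1
93: 0010110100100001101101 → 0, fb=0
94: 0101101001000011011010 → 0, fb=1
95: 1011010010000110110101 → 1, fb=1
96: 0110100100001101101011 → 0, fb=1
97: 1101001000011011010111 → 1, fb=0
98: 1010010000110110101110 → 1, fb=1
99: 0100100001101101011101 → 0, fb=1
100: 1001000011011010111011 → 1, fb=1
101: 0010000110110101110111 → 0, fb=0
102: 0100001101101011101110 → 0, fb=1
103: 1000011011010111011101 → 1, fb=1
104: 0000110110101110111011 → 0, fb=0
105: 0001101101011101110110 → 0, fb=0
106: 0011011010111011101100 → 0, fb=0
107: 0110110101110111011000 → 0, fb=1
108: 1101101011101110110001 → 1, fb=0
109: 1011010111011101100010 → 1, fb=1
110: 0110101110111011000101 → 0, fb=1
111: 1101011101110110001011 → 1, fb=0
112: 1010111011101100010110 → 1, fb=1
113: 0101110111011000101101 → 0, fb=1
114: 1011101110110001011011 → 1, fb=1
115: 0111011101100010110111 → 0, fb=1
116: 1110111011000101101111 → 1, fb=0
117: 1101110110001011011110 → 1, fb=0
118: 1011101100010110111100 → 1, fb=1

10010100110110110010001011110101101101011001110001111011011110101001001000110110001111101101100101101001000011011010111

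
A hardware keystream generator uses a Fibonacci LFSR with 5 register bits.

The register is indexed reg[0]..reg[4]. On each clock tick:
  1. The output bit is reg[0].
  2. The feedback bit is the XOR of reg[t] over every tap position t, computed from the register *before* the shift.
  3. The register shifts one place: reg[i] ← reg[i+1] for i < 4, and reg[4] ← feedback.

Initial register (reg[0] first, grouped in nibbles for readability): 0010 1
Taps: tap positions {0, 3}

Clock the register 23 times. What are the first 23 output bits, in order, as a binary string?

00101011101100011111001

tick  register→output (feedback)
  0  00101→0 (0)
  1  01010→0 (1)
  2  10101→1 (1)
  3  01011→0 (1)
  4  10111→1 (0)
  5  01110→0 (1)
  6  11101→1 (1)
  7  11011→1 (0)
  8  10110→1 (0)
  9  01100→0 (0)
 10  11000→1 (1)
 11  10001→1 (1)
 12  00011→0 (1)
 13  00111→0 (1)
 14  01111→0 (1)
 15  11111→1 (0)
 16  11110→1 (0)
 17  11100→1 (1)
 18  11001→1 (1)
 19  10011→1 (0)
 20  00110→0 (1)
 21  01101→0 (0)
 22  11010→1 (0)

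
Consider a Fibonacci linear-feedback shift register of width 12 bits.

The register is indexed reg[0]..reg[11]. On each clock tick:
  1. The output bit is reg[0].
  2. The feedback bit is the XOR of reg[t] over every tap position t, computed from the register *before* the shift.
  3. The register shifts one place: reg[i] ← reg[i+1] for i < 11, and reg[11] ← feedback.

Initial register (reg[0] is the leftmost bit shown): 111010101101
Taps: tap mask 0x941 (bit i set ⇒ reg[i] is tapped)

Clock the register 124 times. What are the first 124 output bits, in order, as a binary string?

1110101011010000101110000100101111100110011111111011110010000001011011011010110011000110110100111110100000010101000001100011

tick  register→output (feedback)
  0  111010101101→1 (0)
  1  110101011010→1 (0)
  2  101010110100→1 (0)
  3  010101101000→0 (0)
  4  101011010000→1 (1)
  5  010110100001→0 (0)
  6  101101000010→1 (1)
  7  011010000101→0 (1)
  8  110100001011→1 (1)
  9  101000010111→1 (0)
 10  010000101110→0 (0)
 11  100001011100→1 (0)
 12  000010111000→0 (0)
 13  000101110000→0 (1)
 14  001011100001→0 (0)
 15  010111000010→0 (0)
 16  101110000100→1 (1)
 17  011100001001→0 (0)
 18  111000010010→1 (1)
 19  110000100101→1 (1)
 20  100001001011→1 (1)
 21  000010010111→0 (1)
 22  000100101111→0 (1)
 23  001001011111→0 (0)
 24  010010111110→0 (0)
 25  100101111100→1 (1)
 26  001011111001→0 (1)
 27  010111110011→0 (0)
 28  101111100110→1 (0)
 29  011111001100→0 (1)
 30  111110011001→1 (1)
 31  111100110011→1 (1)
 32  111001100111→1 (1)
 33  110011001111→1 (1)
 34  100110011111→1 (1)
 35  001100111111→0 (1)
 36  011001111111→0 (1)
 37  110011111111→1 (0)
 38  100111111110→1 (1)
 39  001111111101→0 (1)
 40  011111111011→0 (1)
 41  111111110111→1 (1)
 42  111111101111→1 (0)
 43  111111011110→1 (0)
 44  111110111100→1 (1)
 45  111101111001→1 (0)
 46  111011110010→1 (0)
 47  110111100100→1 (0)
 48  101111001000→1 (0)
 49  011110010000→0 (0)
 50  111100100000→1 (0)
 51  111001000000→1 (1)
 52  110010000001→1 (0)
 53  100100000010→1 (1)
 54  001000000101→0 (1)
 55  010000001011→0 (0)
 56  100000010110→1 (1)
 57  000000101101→0 (1)
 58  000001011011→0 (0)
 59  000010110110→0 (1)
 60  000101101101→0 (1)
 61  001011011011→0 (0)
 62  010110110110→0 (1)
 63  101101101101→1 (0)
 64  011011011010→0 (1)
 65  110110110101→1 (1)
 66  101101101011→1 (0)
 67  011011010110→0 (0)
 68  110110101100→1 (1)
 69  101101011001→1 (1)
 70  011010110011→0 (0)
 71  110101100110→1 (0)
 72  101011001100→1 (0)
 73  010110011000→0 (1)
 74  101100110001→1 (1)
 75  011001100011→0 (0)
 76  110011000110→1 (1)
 77  100110001101→1 (1)
 78  001100011011→0 (0)
 79  011000110110→0 (1)
 80  110001101101→1 (0)
 81  100011011010→1 (0)
 82  000110110100→0 (1)
 83  001101101001→0 (1)
 84  011011010011→0 (1)
 85  110110100111→1 (1)
 86  101101001111→1 (1)
 87  011010011111→0 (0)
 88  110100111110→1 (1)
 89  101001111101→1 (0)
 90  010011111010→0 (0)
 91  100111110100→1 (0)
 92  001111101000→0 (0)
 93  011111010000→0 (0)
 94  111110100000→1 (0)
 95  111101000000→1 (1)
 96  111010000001→1 (0)
 97  110100000010→1 (1)
 98  101000000101→1 (0)
 99  010000001010→0 (1)
100  100000010101→1 (0)
101  000000101010→0 (0)
102  000001010100→0 (0)
103  000010101000→0 (0)
104  000101010000→0 (0)
105  001010100000→0 (1)
106  010101000001→0 (1)
107  101010000011→1 (0)
108  010100000110→0 (0)
109  101000001100→1 (0)
110  010000011000→0 (1)
111  100000110001→1 (1)
112  000001100011→0 (0)
113  000011000110→0 (0)
114  000110001100→0 (1)
115  001100011001→0 (0)
116  011000110010→0 (1)
117  110001100101→1 (1)
118  100011001011→1 (1)
119  000110010111→0 (1)
120  001100101111→0 (1)
121  011001011111→0 (0)
122  110010111110→1 (1)
123  100101111101→1 (0)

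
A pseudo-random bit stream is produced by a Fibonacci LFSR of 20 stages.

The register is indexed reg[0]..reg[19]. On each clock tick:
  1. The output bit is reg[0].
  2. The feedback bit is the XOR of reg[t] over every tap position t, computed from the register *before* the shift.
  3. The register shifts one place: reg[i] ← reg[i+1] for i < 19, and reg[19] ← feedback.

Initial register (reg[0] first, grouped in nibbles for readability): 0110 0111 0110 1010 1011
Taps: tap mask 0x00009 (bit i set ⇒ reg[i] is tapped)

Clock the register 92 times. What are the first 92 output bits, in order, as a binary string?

01100111011010101011010111000011111100011011110111000111110001010011111110011110110011000011

step | reg (before) | out | fb
   0 | 01100111011010101011 | 0 | 0
   1 | 11001110110101010110 | 1 | 1
   2 | 10011101101010101101 | 1 | 0
   3 | 00111011010101011010 | 0 | 1
   4 | 01110110101010110101 | 0 | 1
   5 | 11101101010101101011 | 1 | 1
   6 | 11011010101011010111 | 1 | 0
   7 | 10110101010110101110 | 1 | 0
   8 | 01101010101101011100 | 0 | 0
   9 | 11010101011010111000 | 1 | 0
  10 | 10101010110101110000 | 1 | 1
  11 | 01010101101011100001 | 0 | 1
  12 | 10101011010111000011 | 1 | 1
  13 | 01010110101110000111 | 0 | 1
  14 | 10101101011100001111 | 1 | 1
  15 | 01011010111000011111 | 0 | 1
  16 | 10110101110000111111 | 1 | 0
  17 | 01101011100001111110 | 0 | 0
  18 | 11010111000011111100 | 1 | 0
  19 | 10101110000111111000 | 1 | 1
  20 | 01011100001111110001 | 0 | 1
  21 | 10111000011111100011 | 1 | 0
  22 | 01110000111111000110 | 0 | 1
  23 | 11100001111110001101 | 1 | 1
  24 | 11000011111100011011 | 1 | 1
  25 | 10000111111000110111 | 1 | 1
  26 | 00001111110001101111 | 0 | 0
  27 | 00011111100011011110 | 0 | 1
  28 | 00111111000110111101 | 0 | 1
  29 | 01111110001101111011 | 0 | 1
  30 | 11111100011011110111 | 1 | 0
  31 | 11111000110111101110 | 1 | 0
  32 | 11110001101111011100 | 1 | 0
  33 | 11100011011110111000 | 1 | 1
  34 | 11000110111101110001 | 1 | 1
  35 | 10001101111011100011 | 1 | 1
  36 | 00011011110111000111 | 0 | 1
  37 | 00110111101110001111 | 0 | 1
  38 | 01101111011100011111 | 0 | 0
  39 | 11011110111000111110 | 1 | 0
  40 | 10111101110001111100 | 1 | 0
  41 | 01111011100011111000 | 0 | 1
  42 | 11110111000111110001 | 1 | 0
  43 | 11101110001111100010 | 1 | 1
  44 | 11011100011111000101 | 1 | 0
  45 | 10111000111110001010 | 1 | 0
  46 | 01110001111100010100 | 0 | 1
  47 | 11100011111000101001 | 1 | 1
  48 | 11000111110001010011 | 1 | 1
  49 | 10001111100010100111 | 1 | 1
  50 | 00011111000101001111 | 0 | 1
  51 | 00111110001010011111 | 0 | 1
  52 | 01111100010100111111 | 0 | 1
  53 | 11111000101001111111 | 1 | 0
  54 | 11110001010011111110 | 1 | 0
  55 | 11100010100111111100 | 1 | 1
  56 | 11000101001111111001 | 1 | 1
  57 | 10001010011111110011 | 1 | 1
  58 | 00010100111111100111 | 0 | 1
  59 | 00101001111111001111 | 0 | 0
  60 | 01010011111110011110 | 0 | 1
  61 | 10100111111100111101 | 1 | 1
  62 | 01001111111001111011 | 0 | 0
  63 | 10011111110011110110 | 1 | 0
  64 | 00111111100111101100 | 0 | 1
  65 | 01111111001111011001 | 0 | 1
  66 | 11111110011110110011 | 1 | 0
  67 | 11111100111101100110 | 1 | 0
  68 | 11111001111011001100 | 1 | 0
  69 | 11110011110110011000 | 1 | 0
  70 | 11100111101100110000 | 1 | 1
  71 | 11001111011001100001 | 1 | 1
  72 | 10011110110011000011 | 1 | 0
  73 | 00111101100110000110 | 0 | 1
  74 | 01111011001100001101 | 0 | 1
  75 | 11110110011000011011 | 1 | 0
  76 | 11101100110000110110 | 1 | 1
  77 | 11011001100001101101 | 1 | 0
  78 | 10110011000011011010 | 1 | 0
  79 | 01100110000110110100 | 0 | 0
  80 | 11001100001101101000 | 1 | 1
  81 | 10011000011011010001 | 1 | 0
  82 | 00110000110110100010 | 0 | 1
  83 | 01100001101101000101 | 0 | 0
  84 | 11000011011010001010 | 1 | 1
  85 | 10000110110100010101 | 1 | 1
  86 | 00001101101000101011 | 0 | 0
  87 | 00011011010001010110 | 0 | 1
  88 | 00110110100010101101 | 0 | 1
  89 | 01101101000101011011 | 0 | 0
  90 | 11011010001010110110 | 1 | 0
  91 | 10110100010101101100 | 1 | 0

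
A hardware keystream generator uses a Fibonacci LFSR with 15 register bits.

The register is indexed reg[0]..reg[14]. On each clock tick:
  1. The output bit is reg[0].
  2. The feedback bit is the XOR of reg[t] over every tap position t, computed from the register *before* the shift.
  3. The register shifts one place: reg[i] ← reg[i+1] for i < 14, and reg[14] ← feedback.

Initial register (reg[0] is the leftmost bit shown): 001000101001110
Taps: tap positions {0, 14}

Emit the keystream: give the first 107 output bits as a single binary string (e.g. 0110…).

00100010100111000111100111010000101000101100000110000110111111011111011010101101010010011001001100011101110

tick  register→output (feedback)
  0  001000101001110→0 (0)
  1  010001010011100→0 (0)
  2  100010100111000→1 (1)
  3  000101001110001→0 (1)
  4  001010011100011→0 (1)
  5  010100111000111→0 (1)
  6  101001110001111→1 (0)
  7  010011100011110→0 (0)
  8  100111000111100→1 (1)
  9  001110001111001→0 (1)
 10  011100011110011→0 (1)
 11  111000111100111→1 (0)
 12  110001111001110→1 (1)
 13  100011110011101→1 (0)
 14  000111100111010→0 (0)
 15  001111001110100→0 (0)
 16  011110011101000→0 (0)
 17  111100111010000→1 (1)
 18  111001110100001→1 (0)
 19  110011101000010→1 (1)
 20  100111010000101→1 (0)
 21  001110100001010→0 (0)
 22  011101000010100→0 (0)
 23  111010000101000→1 (1)
 24  110100001010001→1 (0)
 25  101000010100010→1 (1)
 26  010000101000101→0 (1)
 27  100001010001011→1 (0)
 28  000010100010110→0 (0)
 29  000101000101100→0 (0)
 30  001010001011000→0 (0)
 31  010100010110000→0 (0)
 32  101000101100000→1 (1)
 33  010001011000001→0 (1)
 34  100010110000011→1 (0)
 35  000101100000110→0 (0)
 36  001011000001100→0 (0)
 37  010110000011000→0 (0)
 38  101100000110000→1 (1)
 39  011000001100001→0 (1)
 40  110000011000011→1 (0)
 41  100000110000110→1 (1)
 42  000001100001101→0 (1)
 43  000011000011011→0 (1)
 44  000110000110111→0 (1)
 45  001100001101111→0 (1)
 46  011000011011111→0 (1)
 47  110000110111111→1 (0)
 48  100001101111110→1 (1)
 49  000011011111101→0 (1)
 50  000110111111011→0 (1)
 51  001101111110111→0 (1)
 52  011011111101111→0 (1)
 53  110111111011111→1 (0)
 54  101111110111110→1 (1)
 55  011111101111101→0 (1)
 56  111111011111011→1 (0)
 57  111110111110110→1 (1)
 58  111101111101101→1 (0)
 59  111011111011010→1 (1)
 60  110111110110101→1 (0)
 61  101111101101010→1 (1)
 62  011111011010101→0 (1)
 63  111110110101011→1 (0)
 64  111101101010110→1 (1)
 65  111011010101101→1 (0)
 66  110110101011010→1 (1)
 67  101101010110101→1 (0)
 68  011010101101010→0 (0)
 69  110101011010100→1 (1)
 70  101010110101001→1 (0)
 71  010101101010010→0 (0)
 72  101011010100100→1 (1)
 73  010110101001001→0 (1)
 74  101101010010011→1 (0)
 75  011010100100110→0 (0)
 76  110101001001100→1 (1)
 77  101010010011001→1 (0)
 78  010100100110010→0 (0)
 79  101001001100100→1 (1)
 80  010010011001001→0 (1)
 81  100100110010011→1 (0)
 82  001001100100110→0 (0)
 83  010011001001100→0 (0)
 84  100110010011000→1 (1)
 85  001100100110001→0 (1)
 86  011001001100011→0 (1)
 87  110010011000111→1 (0)
 88  100100110001110→1 (1)
 89  001001100011101→0 (1)
 90  010011000111011→0 (1)
 91  100110001110111→1 (0)
 92  001100011101110→0 (0)
 93  011000111011100→0 (0)
 94  110001110111000→1 (1)
 95  100011101110001→1 (0)
 96  000111011100010→0 (0)
 97  001110111000100→0 (0)
 98  011101110001000→0 (0)
 99  111011100010000→1 (1)
100  110111000100001→1 (0)
101  101110001000010→1 (1)
102  011100010000101→0 (1)
103  111000100001011→1 (0)
104  110001000010110→1 (1)
105  100010000101101→1 (0)
106  000100001011010→0 (0)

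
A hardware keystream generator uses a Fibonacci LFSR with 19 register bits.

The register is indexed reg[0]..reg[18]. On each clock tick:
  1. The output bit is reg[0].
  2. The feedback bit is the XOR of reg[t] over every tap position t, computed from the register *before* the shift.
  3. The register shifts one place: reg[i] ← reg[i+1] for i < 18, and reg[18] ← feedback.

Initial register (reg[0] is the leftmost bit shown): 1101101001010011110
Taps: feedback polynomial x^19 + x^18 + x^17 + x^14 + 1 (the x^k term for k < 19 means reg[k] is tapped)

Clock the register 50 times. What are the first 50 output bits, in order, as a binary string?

11011010010100111101110011100111000000100000101110

tick  register→output (feedback)
  0  1101101001010011110→1 (1)
  1  1011010010100111101→1 (1)
  2  0110100101001111011→0 (1)
  3  1101001010011110111→1 (0)
  4  1010010100111101110→1 (0)
  5  0100101001111011100→0 (1)
  6  1001010011110111001→1 (1)
  7  0010100111101110011→0 (1)
  8  0101001111011100111→0 (0)
  9  1010011110111001110→1 (0)
 10  0100111101110011100→0 (1)
 11  1001111011100111001→1 (1)
 12  0011110111001110011→0 (1)
 13  0111101110011100111→0 (0)
 14  1111011100111001110→1 (0)
 15  1110111001110011100→1 (0)
 16  1101110011100111000→1 (0)
 17  1011100111001110000→1 (0)
 18  0111001110011100000→0 (0)
 19  1110011100111000000→1 (1)
 20  1100111001110000001→1 (0)
 21  1001110011100000010→1 (0)
 22  0011100111000000100→0 (0)
 23  0111001110000001000→0 (0)
 24  1110011100000010000→1 (0)
 25  1100111000000100000→1 (1)
 26  1001110000001000001→1 (0)
 27  0011100000010000010→0 (1)
 28  0111000000100000101→0 (1)
 29  1110000001000001011→1 (1)
 30  1100000010000010111→1 (0)
 31  1000000100000101110→1 (0)
 32  0000001000001011100→0 (1)
 33  0000010000010111001→0 (0)
 34  0000100000101110010→0 (0)
 35  0001000001011100100→0 (0)
 36  0010000010111001000→0 (0)
 37  0100000101110010000→0 (1)
 38  1000001011100100001→1 (0)
 39  0000010111001000010→0 (1)
 40  0000101110010000101→0 (1)
 41  0001011100100001011→0 (0)
 42  0010111001000010110→0 (0)
 43  0101110010000101100→0 (0)
 44  1011100100001011000→1 (0)
 45  0111001000010110000→0 (1)
 46  1110010000101100001→1 (0)
 47  1100100001011000010→1 (0)
 48  1001000010110000100→1 (1)
 49  0010000101100001001→0 (1)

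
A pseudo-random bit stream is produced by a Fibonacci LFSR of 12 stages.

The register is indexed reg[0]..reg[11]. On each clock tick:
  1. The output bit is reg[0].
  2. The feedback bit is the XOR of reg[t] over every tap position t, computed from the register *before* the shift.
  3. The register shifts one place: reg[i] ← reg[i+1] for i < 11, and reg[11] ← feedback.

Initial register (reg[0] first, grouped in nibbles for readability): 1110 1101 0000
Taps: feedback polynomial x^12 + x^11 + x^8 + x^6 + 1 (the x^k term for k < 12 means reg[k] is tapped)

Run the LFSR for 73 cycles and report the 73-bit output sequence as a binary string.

1110110100001100001111010100001101001001000000001110100111011000010100010

k : reg_k → out_k, fb_k
0: 111011010000 → 1, fb=1
1: 110110100001 → 1, fb=1
2: 101101000011 → 1, fb=0
3: 011010000110 → 0, fb=0
4: 110100001100 → 1, fb=0
5: 101000011000 → 1, fb=0
6: 010000110000 → 0, fb=1
7: 100001100001 → 1, fb=1
8: 000011000011 → 0, fb=1
9: 000110000111 → 0, fb=1
10: 001100001111 → 0, fb=0
11: 011000011110 → 0, fb=1
12: 110000111101 → 1, fb=0
13: 100001111010 → 1, fb=1
14: 000011110101 → 0, fb=0
15: 000111101010 → 0, fb=0
16: 001111010100 → 0, fb=0
17: 011110101000 → 0, fb=0
18: 111101010000 → 1, fb=1
19: 111010100001 → 1, fb=1
20: 110101000011 → 1, fb=0
21: 101010000110 → 1, fb=1
22: 010100001101 → 0, fb=0
23: 101000011010 → 1, fb=0
24: 010000110100 → 0, fb=1
25: 100001101001 → 1, fb=0
26: 000011010010 → 0, fb=0
27: 000110100100 → 0, fb=1
28: 001101001001 → 0, fb=0
29: 011010010010 → 0, fb=0
30: 110100100100 → 1, fb=0
31: 101001001000 → 1, fb=0
32: 010010010000 → 0, fb=0
33: 100100100000 → 1, fb=0
34: 001001000000 → 0, fb=0
35: 010010000000 → 0, fb=0
36: 100100000000 → 1, fb=1
37: 001000000001 → 0, fb=1
38: 010000000011 → 0, fb=1
39: 100000000111 → 1, fb=0
40: 000000001110 → 0, fb=1
41: 000000011101 → 0, fb=0
42: 000000111010 → 0, fb=0
43: 000001110100 → 0, fb=1
44: 000011101001 → 0, fb=1
45: 000111010011 → 0, fb=1
46: 001110100111 → 0, fb=0
47: 011101001110 → 0, fb=1
48: 111010011101 → 1, fb=1
49: 110100111011 → 1, fb=0
50: 101001110110 → 1, fb=0
51: 010011101100 → 0, fb=0
52: 100111011000 → 1, fb=0
53: 001110110000 → 0, fb=1
54: 011101100001 → 0, fb=0
55: 111011000010 → 1, fb=1
56: 110110000101 → 1, fb=0
57: 101100001010 → 1, fb=0
58: 011000010100 → 0, fb=0
59: 110000101000 → 1, fb=1
60: 100001010001 → 1, fb=0
61: 000010100010 → 0, fb=1
62: 000101000101 → 0, fb=1
63: 001010001011 → 0, fb=0
64: 010100010110 → 0, fb=0
65: 101000101100 → 1, fb=1
66: 010001011001 → 0, fb=0
67: 100010110010 → 1, fb=0
68: 000101100100 → 0, fb=1
69: 001011001001 → 0, fb=0
70: 010110010010 → 0, fb=0
71: 101100100100 → 1, fb=0
72: 011001001000 → 0, fb=1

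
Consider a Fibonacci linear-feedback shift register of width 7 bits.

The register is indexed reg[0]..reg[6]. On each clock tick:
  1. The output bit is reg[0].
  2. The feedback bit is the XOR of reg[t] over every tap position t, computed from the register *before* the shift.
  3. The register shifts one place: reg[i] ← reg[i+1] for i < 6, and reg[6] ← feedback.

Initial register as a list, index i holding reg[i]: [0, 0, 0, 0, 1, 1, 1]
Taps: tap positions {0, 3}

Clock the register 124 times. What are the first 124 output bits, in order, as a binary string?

0000111011110010110010010000001000100110001011101011011000001100110101001110011110110100001010101111101001010001101110001111

tick  register→output (feedback)
  0  0000111→0 (0)
  1  0001110→0 (1)
  2  0011101→0 (1)
  3  0111011→0 (1)
  4  1110111→1 (1)
  5  1101111→1 (0)
  6  1011110→1 (0)
  7  0111100→0 (1)
  8  1111001→1 (0)
  9  1110010→1 (1)
 10  1100101→1 (1)
 11  1001011→1 (0)
 12  0010110→0 (0)
 13  0101100→0 (1)
 14  1011001→1 (0)
 15  0110010→0 (0)
 16  1100100→1 (1)
 17  1001001→1 (0)
 18  0010010→0 (0)
 19  0100100→0 (0)
 20  1001000→1 (0)
 21  0010000→0 (0)
 22  0100000→0 (0)
 23  1000000→1 (1)
 24  0000001→0 (0)
 25  0000010→0 (0)
 26  0000100→0 (0)
 27  0001000→0 (1)
 28  0010001→0 (0)
 29  0100010→0 (0)
 30  1000100→1 (1)
 31  0001001→0 (1)
 32  0010011→0 (0)
 33  0100110→0 (0)
 34  1001100→1 (0)
 35  0011000→0 (1)
 36  0110001→0 (0)
 37  1100010→1 (1)
 38  1000101→1 (1)
 39  0001011→0 (1)
 40  0010111→0 (0)
 41  0101110→0 (1)
 42  1011101→1 (0)
 43  0111010→0 (1)
 44  1110101→1 (1)
 45  1101011→1 (0)
 46  1010110→1 (1)
 47  0101101→0 (1)
 48  1011011→1 (0)
 49  0110110→0 (0)
 50  1101100→1 (0)
 51  1011000→1 (0)
 52  0110000→0 (0)
 53  1100000→1 (1)
 54  1000001→1 (1)
 55  0000011→0 (0)
 56  0000110→0 (0)
 57  0001100→0 (1)
 58  0011001→0 (1)
 59  0110011→0 (0)
 60  1100110→1 (1)
 61  1001101→1 (0)
 62  0011010→0 (1)
 63  0110101→0 (0)
 64  1101010→1 (0)
 65  1010100→1 (1)
 66  0101001→0 (1)
 67  1010011→1 (1)
 68  0100111→0 (0)
 69  1001110→1 (0)
 70  0011100→0 (1)
 71  0111001→0 (1)
 72  1110011→1 (1)
 73  1100111→1 (1)
 74  1001111→1 (0)
 75  0011110→0 (1)
 76  0111101→0 (1)
 77  1111011→1 (0)
 78  1110110→1 (1)
 79  1101101→1 (0)
 80  1011010→1 (0)
 81  0110100→0 (0)
 82  1101000→1 (0)
 83  1010000→1 (1)
 84  0100001→0 (0)
 85  1000010→1 (1)
 86  0000101→0 (0)
 87  0001010→0 (1)
 88  0010101→0 (0)
 89  0101010→0 (1)
 90  1010101→1 (1)
 91  0101011→0 (1)
 92  1010111→1 (1)
 93  0101111→0 (1)
 94  1011111→1 (0)
 95  0111110→0 (1)
 96  1111101→1 (0)
 97  1111010→1 (0)
 98  1110100→1 (1)
 99  1101001→1 (0)
100  1010010→1 (1)
101  0100101→0 (0)
102  1001010→1 (0)
103  0010100→0 (0)
104  0101000→0 (1)
105  1010001→1 (1)
106  0100011→0 (0)
107  1000110→1 (1)
108  0001101→0 (1)
109  0011011→0 (1)
110  0110111→0 (0)
111  1101110→1 (0)
112  1011100→1 (0)
113  0111000→0 (1)
114  1110001→1 (1)
115  1100011→1 (1)
116  1000111→1 (1)
117  0001111→0 (1)
118  0011111→0 (1)
119  0111111→0 (1)
120  1111111→1 (0)
121  1111110→1 (0)
122  1111100→1 (0)
123  1111000→1 (0)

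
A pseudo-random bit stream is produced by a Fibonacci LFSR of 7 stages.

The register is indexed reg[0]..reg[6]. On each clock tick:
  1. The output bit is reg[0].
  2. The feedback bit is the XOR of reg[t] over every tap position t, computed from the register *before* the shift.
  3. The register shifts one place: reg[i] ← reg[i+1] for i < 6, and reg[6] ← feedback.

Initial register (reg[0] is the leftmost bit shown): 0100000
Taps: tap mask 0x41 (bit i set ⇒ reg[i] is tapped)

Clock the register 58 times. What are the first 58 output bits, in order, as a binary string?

step | reg (before) | out | fb
   0 | 0100000 | 0 | 0
   1 | 1000000 | 1 | 1
   2 | 0000001 | 0 | 1
   3 | 0000011 | 0 | 1
   4 | 0000111 | 0 | 1
   5 | 0001111 | 0 | 1
   6 | 0011111 | 0 | 1
   7 | 0111111 | 0 | 1
   8 | 1111111 | 1 | 0
   9 | 1111110 | 1 | 1
  10 | 1111101 | 1 | 0
  11 | 1111010 | 1 | 1
  12 | 1110101 | 1 | 0
  13 | 1101010 | 1 | 1
  14 | 1010101 | 1 | 0
  15 | 0101010 | 0 | 0
  16 | 1010100 | 1 | 1
  17 | 0101001 | 0 | 1
  18 | 1010011 | 1 | 0
  19 | 0100110 | 0 | 0
  20 | 1001100 | 1 | 1
  21 | 0011001 | 0 | 1
  22 | 0110011 | 0 | 1
  23 | 1100111 | 1 | 0
  24 | 1001110 | 1 | 1
  25 | 0011101 | 0 | 1
  26 | 0111011 | 0 | 1
  27 | 1110111 | 1 | 0
  28 | 1101110 | 1 | 1
  29 | 1011101 | 1 | 0
  30 | 0111010 | 0 | 0
  31 | 1110100 | 1 | 1
  32 | 1101001 | 1 | 0
  33 | 1010010 | 1 | 1
  34 | 0100101 | 0 | 1
  35 | 1001011 | 1 | 0
  36 | 0010110 | 0 | 0
  37 | 0101100 | 0 | 0
  38 | 1011000 | 1 | 1
  39 | 0110001 | 0 | 1
  40 | 1100011 | 1 | 0
  41 | 1000110 | 1 | 1
  42 | 0001101 | 0 | 1
  43 | 0011011 | 0 | 1
  44 | 0110111 | 0 | 1
  45 | 1101111 | 1 | 0
  46 | 1011110 | 1 | 1
  47 | 0111101 | 0 | 1
  48 | 1111011 | 1 | 0
  49 | 1110110 | 1 | 1
  50 | 1101101 | 1 | 0
  51 | 1011010 | 1 | 1
  52 | 0110101 | 0 | 1
  53 | 1101011 | 1 | 0
  54 | 1010110 | 1 | 1
  55 | 0101101 | 0 | 1
  56 | 1011011 | 1 | 0
  57 | 0110110 | 0 | 0

0100000011111110101010011001110111010010110001101111011010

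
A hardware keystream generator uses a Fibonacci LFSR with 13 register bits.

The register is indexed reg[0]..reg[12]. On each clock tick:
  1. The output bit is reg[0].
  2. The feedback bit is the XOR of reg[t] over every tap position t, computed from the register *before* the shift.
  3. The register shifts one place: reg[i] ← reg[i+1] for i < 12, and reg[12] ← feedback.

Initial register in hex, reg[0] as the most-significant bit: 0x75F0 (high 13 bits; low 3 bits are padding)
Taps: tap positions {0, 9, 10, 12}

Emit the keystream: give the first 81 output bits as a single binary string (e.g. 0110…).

k : reg_k → out_k, fb_k
0: 0111010111110 → 0, fb=0
1: 1110101111100 → 1, fb=1
2: 1101011111001 → 1, fb=1
3: 1010111110011 → 1, fb=0
4: 0101111100110 → 0, fb=1
5: 1011111001101 → 1, fb=0
6: 0111110011010 → 0, fb=1
7: 1111100110101 → 1, fb=1
8: 1111001101011 → 1, fb=1
9: 1110011010111 → 1, fb=1
10: 1100110101111 → 1, fb=0
11: 1001101011110 → 1, fb=1
12: 0011010111101 → 0, fb=1
13: 0110101111011 → 0, fb=0
14: 1101011110110 → 1, fb=0
15: 1010111101100 → 1, fb=1
16: 0101111011001 → 0, fb=0
17: 1011110110010 → 1, fb=1
18: 0111101100101 → 0, fb=0
19: 1111011001010 → 1, fb=0
20: 1110110010100 → 1, fb=0
21: 1101100101000 → 1, fb=0
22: 1011001010000 → 1, fb=1
23: 0110010100001 → 0, fb=1
24: 1100101000011 → 1, fb=0
25: 1001010000110 → 1, fb=0
26: 0010100001100 → 0, fb=0
27: 0101000011000 → 0, fb=1
28: 1010000110001 → 1, fb=0
29: 0100001100010 → 0, fb=0
30: 1000011000100 → 1, fb=0
31: 0000110001000 → 0, fb=1
32: 0001100010001 → 0, fb=1
33: 0011000100011 → 0, fb=1
34: 0110001000111 → 0, fb=0
35: 1100010001110 → 1, fb=1
36: 1000100011101 → 1, fb=0
37: 0001000111010 → 0, fb=1
38: 0010001110101 → 0, fb=0
39: 0100011101010 → 0, fb=1
40: 1000111010101 → 1, fb=1
41: 0001110101011 → 0, fb=0
42: 0011101010110 → 0, fb=1
43: 0111010101101 → 0, fb=1
44: 1110101011011 → 1, fb=1
45: 1101010110111 → 1, fb=1
46: 1010101101111 → 1, fb=0
47: 0101011011110 → 0, fb=0
48: 1010110111100 → 1, fb=1
49: 0101101111001 → 0, fb=0
50: 1011011110010 → 1, fb=1
51: 0110111100101 → 0, fb=0
52: 1101111001010 → 1, fb=0
53: 1011110010100 → 1, fb=0
54: 0111100101000 → 0, fb=1
55: 1111001010001 → 1, fb=0
56: 1110010100010 → 1, fb=1
57: 1100101000101 → 1, fb=1
58: 1001010001011 → 1, fb=1
59: 0010100010111 → 0, fb=0
60: 0101000101110 → 0, fb=0
61: 1010001011100 → 1, fb=1
62: 0100010111001 → 0, fb=0
63: 1000101110010 → 1, fb=1
64: 0001011100101 → 0, fb=0
65: 0010111001010 → 0, fb=1
66: 0101110010101 → 0, fb=0
67: 1011100101010 → 1, fb=0
68: 0111001010100 → 0, fb=1
69: 1110010101001 → 1, fb=1
70: 1100101010011 → 1, fb=0
71: 1001010100110 → 1, fb=0
72: 0010101001100 → 0, fb=0
73: 0101010011000 → 0, fb=1
74: 1010100110001 → 1, fb=0
75: 0101001100010 → 0, fb=0
76: 1010011000100 → 1, fb=0
77: 0100110001000 → 0, fb=1
78: 1001100010001 → 1, fb=0
79: 0011000100010 → 0, fb=0
80: 0110001000100 → 0, fb=1

011101011111001101011110110010100001100010001110101011011110010100010111001010100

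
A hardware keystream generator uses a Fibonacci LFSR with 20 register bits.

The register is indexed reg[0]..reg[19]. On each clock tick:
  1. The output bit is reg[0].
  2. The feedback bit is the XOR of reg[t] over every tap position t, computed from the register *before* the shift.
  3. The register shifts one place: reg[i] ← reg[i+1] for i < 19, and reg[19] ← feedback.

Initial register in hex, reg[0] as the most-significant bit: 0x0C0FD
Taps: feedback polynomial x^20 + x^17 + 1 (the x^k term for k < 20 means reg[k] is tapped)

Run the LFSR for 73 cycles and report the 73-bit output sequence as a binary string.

0000110000001111110110111011011000111010111001111001000110011101110000010

k : reg_k → out_k, fb_k
0: 00001100000011111101 → 0, fb=1
1: 00011000000111111011 → 0, fb=0
2: 00110000001111110110 → 0, fb=1
3: 01100000011111101101 → 0, fb=1
4: 11000000111111011011 → 1, fb=1
5: 10000001111110110111 → 1, fb=0
6: 00000011111101101110 → 0, fb=1
7: 00000111111011011101 → 0, fb=1
8: 00001111110110111011 → 0, fb=0
9: 00011111101101110110 → 0, fb=1
10: 00111111011011101101 → 0, fb=1
11: 01111110110111011011 → 0, fb=0
12: 11111101101110110110 → 1, fb=0
13: 11111011011101101100 → 1, fb=0
14: 11110110111011011000 → 1, fb=1
15: 11101101110110110001 → 1, fb=1
16: 11011011101101100011 → 1, fb=1
17: 10110111011011000111 → 1, fb=0
18: 01101110110110001110 → 0, fb=1
19: 11011101101100011101 → 1, fb=0
20: 10111011011000111010 → 1, fb=1
21: 01110110110001110101 → 0, fb=1
22: 11101101100011101011 → 1, fb=1
23: 11011011000111010111 → 1, fb=0
24: 10110110001110101110 → 1, fb=0
25: 01101100011101011100 → 0, fb=1
26: 11011000111010111001 → 1, fb=1
27: 10110001110101110011 → 1, fb=1
28: 01100011101011100111 → 0, fb=1
29: 11000111010111001111 → 1, fb=0
30: 10001110101110011110 → 1, fb=0
31: 00011101011100111100 → 0, fb=1
32: 00111010111001111001 → 0, fb=0
33: 01110101110011110010 → 0, fb=0
34: 11101011100111100100 → 1, fb=0
35: 11010111001111001000 → 1, fb=1
36: 10101110011110010001 → 1, fb=1
37: 01011100111100100011 → 0, fb=0
38: 10111001111001000110 → 1, fb=0
39: 01110011110010001100 → 0, fb=1
40: 11100111100100011001 → 1, fb=1
41: 11001111001000110011 → 1, fb=1
42: 10011110010001100111 → 1, fb=0
43: 00111100100011001110 → 0, fb=1
44: 01111001000110011101 → 0, fb=1
45: 11110010001100111011 → 1, fb=1
46: 11100100011001110111 → 1, fb=0
47: 11001000110011101110 → 1, fb=0
48: 10010001100111011100 → 1, fb=0
49: 00100011001110111000 → 0, fb=0
50: 01000110011101110000 → 0, fb=0
51: 10001100111011100000 → 1, fb=1
52: 00011001110111000001 → 0, fb=0
53: 00110011101110000010 → 0, fb=0
54: 01100111011100000100 → 0, fb=1
55: 11001110111000001001 → 1, fb=1
56: 10011101110000010011 → 1, fb=1
57: 00111011100000100111 → 0, fb=1
58: 01110111000001001111 → 0, fb=1
59: 11101110000010011111 → 1, fb=0
60: 11011100000100111110 → 1, fb=0
61: 10111000001001111100 → 1, fb=0
62: 01110000010011111000 → 0, fb=0
63: 11100000100111110000 → 1, fb=1
64: 11000001001111100001 → 1, fb=1
65: 10000010011111000011 → 1, fb=1
66: 00000100111110000111 → 0, fb=1
67: 00001001111100001111 → 0, fb=1
68: 00010011111000011111 → 0, fb=1
69: 00100111110000111111 → 0, fb=1
70: 01001111100001111111 → 0, fb=1
71: 10011111000011111111 → 1, fb=0
72: 00111110000111111110 → 0, fb=1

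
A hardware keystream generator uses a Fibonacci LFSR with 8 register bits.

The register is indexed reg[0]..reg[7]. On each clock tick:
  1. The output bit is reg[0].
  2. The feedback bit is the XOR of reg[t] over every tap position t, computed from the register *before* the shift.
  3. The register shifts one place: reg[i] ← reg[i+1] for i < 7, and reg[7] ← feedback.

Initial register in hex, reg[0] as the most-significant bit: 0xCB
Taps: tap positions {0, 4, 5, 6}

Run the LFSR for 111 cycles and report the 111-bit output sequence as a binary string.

tick  register→output (feedback)
  0  11001011→1 (1)
  1  10010111→1 (1)
  2  00101111→0 (1)
  3  01011111→0 (1)
  4  10111111→1 (0)
  5  01111110→0 (1)
  6  11111101→1 (1)
  7  11111011→1 (1)
  8  11110111→1 (1)
  9  11101111→1 (0)
 10  11011110→1 (0)
 11  10111100→1 (1)
 12  01111001→0 (1)
 13  11110011→1 (0)
 14  11100110→1 (1)
 15  11001101→1 (1)
 16  10011011→1 (1)
 17  00110111→0 (0)
 18  01101110→0 (1)
 19  11011101→1 (1)
 20  10111011→1 (1)
 21  01110111→0 (0)
 22  11101110→1 (0)
 23  11011100→1 (1)
 24  10111001→1 (0)
 25  01110010→0 (1)
 26  11100101→1 (0)
 27  11001010→1 (1)
 28  10010101→1 (0)
 29  00101010→0 (0)
 30  01010100→0 (1)
 31  10101001→1 (0)
 32  01010010→0 (1)
 33  10100101→1 (0)
 34  01001010→0 (0)
 35  10010100→1 (0)
 36  00101000→0 (1)
 37  01010001→0 (0)
 38  10100010→1 (0)
 39  01000100→0 (1)
 40  10001001→1 (0)
 41  00010010→0 (1)
 42  00100101→0 (1)
 43  01001011→0 (0)
 44  10010110→1 (1)
 45  00101101→0 (0)
 46  01011010→0 (0)
 47  10110100→1 (0)
 48  01101000→0 (1)
 49  11010001→1 (1)
 50  10100011→1 (0)
 51  01000110→0 (0)
 52  10001100→1 (1)
 53  00011001→0 (1)
 54  00110011→0 (1)
 55  01100111→0 (0)
 56  11001110→1 (0)
 57  10011100→1 (1)
 58  00111001→0 (1)
 59  01110011→0 (1)
 60  11100111→1 (1)
 61  11001111→1 (0)
 62  10011110→1 (0)
 63  00111100→0 (0)
 64  01111000→0 (1)
 65  11110001→1 (1)
 66  11100011→1 (0)
 67  11000110→1 (1)
 68  10001101→1 (1)
 69  00011011→0 (0)
 70  00110110→0 (0)
 71  01101100→0 (0)
 72  11011000→1 (0)
 73  10110000→1 (1)
 74  01100001→0 (0)
 75  11000010→1 (0)
 76  10000100→1 (0)
 77  00001000→0 (1)
 78  00010001→0 (0)
 79  00100010→0 (1)
 80  01000101→0 (1)
 81  10001011→1 (1)
 82  00010111→0 (0)
 83  00101110→0 (1)
 84  01011101→0 (0)
 85  10111010→1 (1)
 86  01110101→0 (1)
 87  11101011→1 (1)
 88  11010111→1 (1)
 89  10101111→1 (0)
 90  01011110→0 (1)
 91  10111101→1 (1)
 92  01111011→0 (0)
 93  11110110→1 (1)
 94  11101101→1 (1)
 95  11011011→1 (1)
 96  10110111→1 (1)
 97  01101111→0 (1)
 98  11011111→1 (0)
 99  10111110→1 (0)
100  01111100→0 (0)
101  11111000→1 (0)
102  11110000→1 (1)
103  11100001→1 (1)
104  11000011→1 (0)
105  10000110→1 (1)
106  00001101→0 (0)
107  00011010→0 (0)
108  00110100→0 (1)
109  01101001→0 (1)
110  11010011→1 (0)

110010111111011110011011101110010101001010001001011010001100111001111000110110000100010111010111101101111100001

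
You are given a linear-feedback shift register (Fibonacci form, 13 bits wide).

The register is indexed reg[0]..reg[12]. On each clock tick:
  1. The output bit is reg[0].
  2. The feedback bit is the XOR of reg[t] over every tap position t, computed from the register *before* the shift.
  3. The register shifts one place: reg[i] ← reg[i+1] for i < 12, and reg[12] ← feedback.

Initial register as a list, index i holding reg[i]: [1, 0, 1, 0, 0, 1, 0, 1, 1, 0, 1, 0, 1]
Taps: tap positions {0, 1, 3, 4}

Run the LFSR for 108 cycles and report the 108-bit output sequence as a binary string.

tick  register→output (feedback)
  0  1010010110101→1 (1)
  1  0100101101011→0 (0)
  2  1001011010110→1 (0)
  3  0010110101100→0 (1)
  4  0101101011001→0 (1)
  5  1011010110011→1 (0)
  6  0110101100110→0 (0)
  7  1101011001100→1 (1)
  8  1010110011001→1 (0)
  9  0101100110010→0 (1)
 10  1011001100101→1 (0)
 11  0110011001010→0 (1)
 12  1100110010101→1 (1)
 13  1001100101011→1 (1)
 14  0011001010111→0 (1)
 15  0110010101111→0 (1)
 16  1100101011111→1 (1)
 17  1001010111111→1 (0)
 18  0010101111110→0 (1)
 19  0101011111101→0 (0)
 20  1010111111010→1 (0)
 21  0101111110100→0 (1)
 22  1011111101001→1 (1)
 23  0111111010011→0 (1)
 24  1111110100111→1 (0)
 25  1111101001110→1 (0)
 26  1111010011100→1 (1)
 27  1110100111001→1 (1)
 28  1101001110011→1 (1)
 29  1010011100111→1 (1)
 30  0100111001111→0 (0)
 31  1001110011110→1 (1)
 32  0011100111101→0 (0)
 33  0111001111010→0 (0)
 34  1110011110100→1 (0)
 35  1100111101000→1 (1)
 36  1001111010001→1 (1)
 37  0011110100011→0 (0)
 38  0111101000110→0 (1)
 39  1111010001101→1 (1)
 40  1110100011011→1 (1)
 41  1101000110111→1 (1)
 42  1010001101111→1 (1)
 43  0100011011111→0 (1)
 44  1000110111111→1 (0)
 45  0001101111110→0 (0)
 46  0011011111100→0 (1)
 47  0110111111001→0 (0)
 48  1101111110010→1 (0)
 49  1011111100100→1 (1)
 50  0111111001001→0 (1)
 51  1111110010011→1 (0)
 52  1111100100110→1 (0)
 53  1111001001100→1 (1)
 54  1110010011001→1 (0)
 55  1100100110010→1 (1)
 56  1001001100101→1 (0)
 57  0010011001010→0 (0)
 58  0100110010100→0 (0)
 59  1001100101000→1 (1)
 60  0011001010001→0 (1)
 61  0110010100011→0 (1)
 62  1100101000111→1 (1)
 63  1001010001111→1 (0)
 64  0010100011110→0 (1)
 65  0101000111101→0 (0)
 66  1010001111010→1 (1)
 67  0100011110101→0 (1)
 68  1000111101011→1 (0)
 69  0001111010110→0 (0)
 70  0011110101100→0 (0)
 71  0111101011000→0 (1)
 72  1111010110001→1 (1)
 73  1110101100011→1 (1)
 74  1101011000111→1 (1)
 75  1010110001111→1 (0)
 76  0101100011110→0 (1)
 77  1011000111101→1 (0)
 78  0110001111010→0 (1)
 79  1100011110101→1 (0)
 80  1000111101010→1 (0)
 81  0001111010100→0 (0)
 82  0011110101000→0 (0)
 83  0111101010000→0 (1)
 84  1111010100001→1 (1)
 85  1110101000011→1 (1)
 86  1101010000111→1 (1)
 87  1010100001111→1 (0)
 88  0101000011110→0 (0)
 89  1010000111100→1 (1)
 90  0100001111001→0 (1)
 91  1000011110011→1 (1)
 92  0000111100111→0 (1)
 93  0001111001111→0 (0)
 94  0011110011110→0 (0)
 95  0111100111100→0 (1)
 96  1111001111001→1 (1)
 97  1110011110011→1 (0)
 98  1100111100110→1 (1)
 99  1001111001101→1 (1)
100  0011110011011→0 (0)
101  0111100110110→0 (1)
102  1111001101101→1 (1)
103  1110011011011→1 (0)
104  1100110110110→1 (1)
105  1001101101101→1 (1)
106  0011011011011→0 (1)
107  0110110110111→0 (0)

101001011010110011001010111111010011100111101000110111111001001100101000111101011000111101010000111100111100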